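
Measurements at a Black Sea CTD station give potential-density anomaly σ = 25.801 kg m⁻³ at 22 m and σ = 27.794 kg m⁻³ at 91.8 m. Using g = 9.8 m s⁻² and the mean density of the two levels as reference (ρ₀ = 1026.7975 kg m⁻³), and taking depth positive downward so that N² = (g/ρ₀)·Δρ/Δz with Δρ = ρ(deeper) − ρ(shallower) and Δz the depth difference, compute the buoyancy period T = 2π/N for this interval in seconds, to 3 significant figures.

Δρ = 1027.794 − 1025.801 = 1.993 kg m⁻³ over Δz = 91.8 − 22 = 69.8 m.
N² = (9.8/1026.7975) × (1.993/69.8) = 2.7252 × 10⁻⁴ s⁻².
N = √(2.7252 × 10⁻⁴) = 0.016508 rad s⁻¹, so T = 2π/N = 380.61 s ≈ 381 s.

381 s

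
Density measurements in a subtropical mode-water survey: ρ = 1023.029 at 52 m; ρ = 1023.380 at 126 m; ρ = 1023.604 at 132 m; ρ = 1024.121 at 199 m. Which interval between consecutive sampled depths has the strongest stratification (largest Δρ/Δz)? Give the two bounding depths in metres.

Compute the density gradient over each adjacent pair:
  52–126 m: Δρ/Δz = 0.351/74 = 4.7 × 10⁻³ kg m⁻⁴
  126–132 m: Δρ/Δz = 0.224/6 = 0.037 kg m⁻⁴
  132–199 m: Δρ/Δz = 0.517/67 = 7.7 × 10⁻³ kg m⁻⁴
The largest gradient is in the 126–132 m interval — the pycnocline.

126–132 m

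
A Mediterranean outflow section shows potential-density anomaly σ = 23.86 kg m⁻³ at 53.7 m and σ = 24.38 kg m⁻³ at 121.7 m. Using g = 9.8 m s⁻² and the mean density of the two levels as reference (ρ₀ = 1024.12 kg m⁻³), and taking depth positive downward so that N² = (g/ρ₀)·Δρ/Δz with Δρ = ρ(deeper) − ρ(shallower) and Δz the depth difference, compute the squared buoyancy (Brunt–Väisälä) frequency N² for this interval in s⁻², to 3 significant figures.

7.32 × 10⁻⁵ s⁻²

Δρ = 1024.38 − 1023.86 = 0.52 kg m⁻³ over Δz = 121.7 − 53.7 = 68 m.
N² = (9.8/1024.12) × (0.52/68) = 7.3176 × 10⁻⁵ s⁻² ≈ 7.32 × 10⁻⁵ s⁻².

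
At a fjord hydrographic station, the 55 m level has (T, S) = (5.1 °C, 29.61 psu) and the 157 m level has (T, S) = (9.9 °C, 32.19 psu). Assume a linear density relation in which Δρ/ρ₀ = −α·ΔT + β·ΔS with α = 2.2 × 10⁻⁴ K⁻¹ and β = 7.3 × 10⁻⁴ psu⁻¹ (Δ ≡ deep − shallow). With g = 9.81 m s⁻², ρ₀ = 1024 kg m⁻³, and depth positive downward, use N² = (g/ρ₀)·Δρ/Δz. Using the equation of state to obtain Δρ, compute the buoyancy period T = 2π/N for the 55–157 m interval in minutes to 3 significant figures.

11.7 min

ΔT = +4.8 K, ΔS = +2.58 psu (deep − shallow).
Δρ/ρ₀ = −αΔT + βΔS = -1.056 × 10⁻³ + 1.8834 × 10⁻³ = 8.274 × 10⁻⁴, so Δρ ≈ 0.8473 kg m⁻³.
N² = (g/ρ₀)·Δρ/Δz = g·(Δρ/ρ₀)/Δz = 9.81 × 8.274 × 10⁻⁴ / 102 = 7.9576 × 10⁻⁵ s⁻².
N = √(7.9576 × 10⁻⁵) = 8.9205 × 10⁻³ rad s⁻¹ → T = 2π/N = 704.35 s = 11.739 min ≈ 11.7 min.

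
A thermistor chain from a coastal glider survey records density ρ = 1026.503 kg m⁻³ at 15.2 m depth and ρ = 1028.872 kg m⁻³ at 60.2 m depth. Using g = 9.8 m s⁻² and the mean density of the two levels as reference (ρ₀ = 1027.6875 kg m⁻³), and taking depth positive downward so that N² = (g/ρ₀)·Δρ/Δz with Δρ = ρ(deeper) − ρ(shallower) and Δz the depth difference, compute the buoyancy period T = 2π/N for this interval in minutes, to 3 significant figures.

Δρ = 1028.872 − 1026.503 = 2.369 kg m⁻³ over Δz = 60.2 − 15.2 = 45 m.
N² = (9.8/1027.6875) × (2.369/45) = 5.0202 × 10⁻⁴ s⁻².
N = √(5.0202 × 10⁻⁴) = 0.022406 rad s⁻¹, so T = 2π/N = 280.42 s = 4.6737 min ≈ 4.67 min.

4.67 min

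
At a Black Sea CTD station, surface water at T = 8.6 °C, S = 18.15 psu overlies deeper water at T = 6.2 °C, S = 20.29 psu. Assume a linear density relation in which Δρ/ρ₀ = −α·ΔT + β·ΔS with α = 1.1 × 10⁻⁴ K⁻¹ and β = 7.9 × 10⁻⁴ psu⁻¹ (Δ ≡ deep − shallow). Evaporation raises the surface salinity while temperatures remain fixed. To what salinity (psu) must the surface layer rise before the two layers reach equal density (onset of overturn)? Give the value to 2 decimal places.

Neutral buoyancy requires −α(T_deep − T_surf) + β(S_deep − S_surf′) = 0.
S_surf′ = S_deep − (α/β)·ΔT = 20.29 − (1.1 × 10⁻⁴/7.9 × 10⁻⁴)·(-2.4) = 20.6242 psu.
Increase required: 20.6242 − 18.15 = 2.4742 psu.

20.62 psu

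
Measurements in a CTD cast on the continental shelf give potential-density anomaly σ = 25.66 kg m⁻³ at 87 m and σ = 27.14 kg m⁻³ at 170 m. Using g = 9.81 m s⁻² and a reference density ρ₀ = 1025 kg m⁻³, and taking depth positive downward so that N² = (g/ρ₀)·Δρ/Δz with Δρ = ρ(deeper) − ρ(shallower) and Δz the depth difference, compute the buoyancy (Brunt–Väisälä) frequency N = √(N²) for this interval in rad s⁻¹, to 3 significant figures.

0.0131 rad s⁻¹

Δρ = 1027.14 − 1025.66 = 1.48 kg m⁻³ over Δz = 170 − 87 = 83 m.
N² = (9.81/1025) × (1.48/83) = 1.7066 × 10⁻⁴ s⁻².
N = √(1.7066 × 10⁻⁴) = 0.013064 rad s⁻¹ ≈ 0.0131 rad s⁻¹.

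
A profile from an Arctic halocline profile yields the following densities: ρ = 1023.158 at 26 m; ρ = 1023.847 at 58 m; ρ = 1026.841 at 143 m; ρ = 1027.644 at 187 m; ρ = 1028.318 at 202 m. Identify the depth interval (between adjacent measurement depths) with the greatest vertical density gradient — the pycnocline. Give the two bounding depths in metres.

187–202 m

Compute the density gradient over each adjacent pair:
  26–58 m: Δρ/Δz = 0.689/32 = 0.022 kg m⁻⁴
  58–143 m: Δρ/Δz = 2.994/85 = 0.035 kg m⁻⁴
  143–187 m: Δρ/Δz = 0.803/44 = 0.018 kg m⁻⁴
  187–202 m: Δρ/Δz = 0.674/15 = 0.045 kg m⁻⁴
The largest gradient is in the 187–202 m interval — the pycnocline.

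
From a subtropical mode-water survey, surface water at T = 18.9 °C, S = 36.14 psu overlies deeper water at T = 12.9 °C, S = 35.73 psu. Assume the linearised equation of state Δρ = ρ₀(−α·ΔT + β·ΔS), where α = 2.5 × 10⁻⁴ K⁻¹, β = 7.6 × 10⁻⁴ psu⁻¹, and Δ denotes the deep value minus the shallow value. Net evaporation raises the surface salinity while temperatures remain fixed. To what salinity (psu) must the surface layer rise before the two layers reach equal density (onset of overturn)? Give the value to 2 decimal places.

37.70 psu

Neutral buoyancy requires −α(T_deep − T_surf) + β(S_deep − S_surf′) = 0.
S_surf′ = S_deep − (α/β)·ΔT = 35.73 − (2.5 × 10⁻⁴/7.6 × 10⁻⁴)·(-6.0) = 37.7037 psu.
Increase required: 37.7037 − 36.14 = 1.5637 psu.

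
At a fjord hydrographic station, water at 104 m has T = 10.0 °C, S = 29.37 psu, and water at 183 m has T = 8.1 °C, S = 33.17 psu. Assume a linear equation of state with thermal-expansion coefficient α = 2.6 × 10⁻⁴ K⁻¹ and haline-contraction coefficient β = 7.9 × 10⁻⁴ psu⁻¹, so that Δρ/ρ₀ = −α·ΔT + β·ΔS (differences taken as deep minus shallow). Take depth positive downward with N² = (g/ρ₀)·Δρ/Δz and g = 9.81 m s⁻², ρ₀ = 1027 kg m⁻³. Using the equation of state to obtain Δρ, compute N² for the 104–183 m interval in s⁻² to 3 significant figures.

4.34 × 10⁻⁴ s⁻²

ΔT = -1.9 K, ΔS = +3.80 psu (deep − shallow).
Δρ/ρ₀ = −αΔT + βΔS = 4.94 × 10⁻⁴ + 3.002 × 10⁻³ = 3.496 × 10⁻³, so Δρ ≈ 3.590 kg m⁻³.
N² = (g/ρ₀)·Δρ/Δz = g·(Δρ/ρ₀)/Δz = 9.81 × 3.496 × 10⁻³ / 79 = 4.3412 × 10⁻⁴ s⁻² ≈ 4.34 × 10⁻⁴ s⁻².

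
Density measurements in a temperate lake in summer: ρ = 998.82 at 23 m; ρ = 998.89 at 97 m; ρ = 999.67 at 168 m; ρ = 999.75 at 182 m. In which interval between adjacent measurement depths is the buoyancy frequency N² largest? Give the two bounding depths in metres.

Compute the density gradient over each adjacent pair:
  23–97 m: Δρ/Δz = 0.07/74 = 9.5 × 10⁻⁴ kg m⁻⁴
  97–168 m: Δρ/Δz = 0.78/71 = 0.011 kg m⁻⁴
  168–182 m: Δρ/Δz = 0.08/14 = 5.7 × 10⁻³ kg m⁻⁴
The largest gradient is in the 97–168 m interval — the pycnocline.

97–168 m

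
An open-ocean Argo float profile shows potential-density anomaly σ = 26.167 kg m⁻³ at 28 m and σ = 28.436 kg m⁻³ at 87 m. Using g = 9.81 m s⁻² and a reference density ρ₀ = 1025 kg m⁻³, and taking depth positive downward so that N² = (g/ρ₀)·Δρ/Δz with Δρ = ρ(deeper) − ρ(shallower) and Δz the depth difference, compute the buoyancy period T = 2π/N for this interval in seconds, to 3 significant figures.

328 s

Δρ = 1028.436 − 1026.167 = 2.269 kg m⁻³ over Δz = 87 − 28 = 59 m.
N² = (9.81/1025) × (2.269/59) = 3.6807 × 10⁻⁴ s⁻².
N = √(3.6807 × 10⁻⁴) = 0.019185 rad s⁻¹, so T = 2π/N = 327.51 s ≈ 328 s.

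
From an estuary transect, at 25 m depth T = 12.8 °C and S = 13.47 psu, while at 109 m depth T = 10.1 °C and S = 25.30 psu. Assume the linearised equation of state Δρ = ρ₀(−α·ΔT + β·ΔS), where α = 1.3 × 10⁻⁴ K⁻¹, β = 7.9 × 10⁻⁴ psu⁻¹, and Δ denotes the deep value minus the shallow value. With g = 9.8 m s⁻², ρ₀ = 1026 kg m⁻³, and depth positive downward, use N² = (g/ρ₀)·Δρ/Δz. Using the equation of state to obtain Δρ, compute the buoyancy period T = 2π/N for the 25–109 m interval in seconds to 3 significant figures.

187 s

ΔT = -2.7 K, ΔS = +11.83 psu (deep − shallow).
Δρ/ρ₀ = −αΔT + βΔS = 3.51 × 10⁻⁴ + 9.3457 × 10⁻³ = 9.6967 × 10⁻³, so Δρ ≈ 9.949 kg m⁻³.
N² = (g/ρ₀)·Δρ/Δz = g·(Δρ/ρ₀)/Δz = 9.8 × 9.6967 × 10⁻³ / 84 = 1.1313 × 10⁻³ s⁻².
N = √(1.1313 × 10⁻³) = 0.033635 rad s⁻¹ → T = 2π/N = 186.80 s ≈ 187 s.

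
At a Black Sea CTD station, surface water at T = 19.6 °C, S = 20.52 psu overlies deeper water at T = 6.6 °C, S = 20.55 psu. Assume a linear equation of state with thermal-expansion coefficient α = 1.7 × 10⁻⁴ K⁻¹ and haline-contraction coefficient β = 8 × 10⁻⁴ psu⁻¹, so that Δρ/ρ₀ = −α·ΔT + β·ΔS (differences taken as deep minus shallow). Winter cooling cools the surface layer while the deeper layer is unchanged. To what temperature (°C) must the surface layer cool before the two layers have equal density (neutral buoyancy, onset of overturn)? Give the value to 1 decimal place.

Neutral buoyancy requires Δρ = 0, i.e. −α(T_deep − T_surf′) + β(S_deep − S_surf) = 0.
T_surf′ = T_deep − (β/α)·ΔS = 6.6 − (8 × 10⁻⁴/1.7 × 10⁻⁴)·(+0.03) = 6.459 °C.
Cooling required: 19.6 − (6.459) = 13.141 °C.

6.5 °C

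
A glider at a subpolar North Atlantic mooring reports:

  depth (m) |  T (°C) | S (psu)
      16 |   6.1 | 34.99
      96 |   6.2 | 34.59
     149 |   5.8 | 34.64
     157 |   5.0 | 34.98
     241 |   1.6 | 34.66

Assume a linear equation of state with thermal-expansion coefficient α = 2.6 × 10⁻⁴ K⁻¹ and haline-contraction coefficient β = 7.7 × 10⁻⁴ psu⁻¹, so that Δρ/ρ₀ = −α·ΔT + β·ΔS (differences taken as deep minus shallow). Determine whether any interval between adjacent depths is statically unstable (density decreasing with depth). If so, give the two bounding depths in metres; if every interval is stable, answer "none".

16–96 m

Evaluate Δρ/ρ₀ = −αΔT + βΔS across each adjacent pair:
  16–96 m: −αΔT+βΔS = −(2.6 × 10⁻⁴)(+0.1)+(7.7 × 10⁻⁴)(-0.40) = -3.3 × 10⁻⁴ → UNSTABLE
  96–149 m: −αΔT+βΔS = −(2.6 × 10⁻⁴)(-0.4)+(7.7 × 10⁻⁴)(+0.05) = 1.4 × 10⁻⁴ → stable
  149–157 m: −αΔT+βΔS = −(2.6 × 10⁻⁴)(-0.8)+(7.7 × 10⁻⁴)(+0.34) = 4.7 × 10⁻⁴ → stable
  157–241 m: −αΔT+βΔS = −(2.6 × 10⁻⁴)(-3.4)+(7.7 × 10⁻⁴)(-0.32) = 6.4 × 10⁻⁴ → stable
The 16–96 m interval has Δρ < 0: lighter water underlies denser water.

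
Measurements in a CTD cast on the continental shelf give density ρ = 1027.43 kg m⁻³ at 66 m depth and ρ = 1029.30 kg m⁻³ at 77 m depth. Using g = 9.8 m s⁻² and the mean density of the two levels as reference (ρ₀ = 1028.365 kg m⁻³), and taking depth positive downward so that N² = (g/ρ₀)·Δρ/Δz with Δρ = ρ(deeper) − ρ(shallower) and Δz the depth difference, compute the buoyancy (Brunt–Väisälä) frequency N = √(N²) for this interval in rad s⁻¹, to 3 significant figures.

0.0402 rad s⁻¹

Δρ = 1029.30 − 1027.43 = 1.87 kg m⁻³ over Δz = 77 − 66 = 11 m.
N² = (9.8/1028.365) × (1.87/11) = 1.6200 × 10⁻³ s⁻².
N = √(1.6200 × 10⁻³) = 0.040249 rad s⁻¹ ≈ 0.0402 rad s⁻¹.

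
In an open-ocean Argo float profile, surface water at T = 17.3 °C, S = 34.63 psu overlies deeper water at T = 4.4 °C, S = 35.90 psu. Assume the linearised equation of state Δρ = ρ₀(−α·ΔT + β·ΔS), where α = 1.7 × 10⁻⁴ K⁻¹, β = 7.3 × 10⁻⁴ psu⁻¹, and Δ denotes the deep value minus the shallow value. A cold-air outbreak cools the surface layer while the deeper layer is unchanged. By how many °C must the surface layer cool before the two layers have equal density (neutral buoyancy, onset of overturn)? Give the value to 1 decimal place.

Neutral buoyancy requires Δρ = 0, i.e. −α(T_deep − T_surf′) + β(S_deep − S_surf) = 0.
T_surf′ = T_deep − (β/α)·ΔS = 4.4 − (7.3 × 10⁻⁴/1.7 × 10⁻⁴)·(+1.27) = -1.054 °C.
Cooling required: 17.3 − (-1.054) = 18.354 °C.

18.4 °C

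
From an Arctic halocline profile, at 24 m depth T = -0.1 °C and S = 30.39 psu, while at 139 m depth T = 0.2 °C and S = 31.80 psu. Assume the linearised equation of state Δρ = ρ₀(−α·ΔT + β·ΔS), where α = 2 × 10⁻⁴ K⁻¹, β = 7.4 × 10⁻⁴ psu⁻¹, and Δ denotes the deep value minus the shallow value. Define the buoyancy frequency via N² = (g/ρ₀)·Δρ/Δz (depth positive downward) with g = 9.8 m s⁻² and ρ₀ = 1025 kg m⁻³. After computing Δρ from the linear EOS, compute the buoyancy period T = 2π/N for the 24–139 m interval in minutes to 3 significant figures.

11.4 min

ΔT = +0.3 K, ΔS = +1.41 psu (deep − shallow).
Δρ/ρ₀ = −αΔT + βΔS = -6.00 × 10⁻⁵ + 1.0434 × 10⁻³ = 9.834 × 10⁻⁴, so Δρ ≈ 1.008 kg m⁻³.
N² = (g/ρ₀)·Δρ/Δz = g·(Δρ/ρ₀)/Δz = 9.8 × 9.834 × 10⁻⁴ / 115 = 8.3803 × 10⁻⁵ s⁻².
N = √(8.3803 × 10⁻⁵) = 9.1544 × 10⁻³ rad s⁻¹ → T = 2π/N = 686.36 s = 11.439 min ≈ 11.4 min.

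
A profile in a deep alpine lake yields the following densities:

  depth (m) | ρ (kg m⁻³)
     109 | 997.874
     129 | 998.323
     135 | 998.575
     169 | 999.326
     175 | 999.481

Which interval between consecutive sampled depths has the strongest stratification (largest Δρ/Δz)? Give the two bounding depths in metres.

129–135 m

Compute the density gradient over each adjacent pair:
  109–129 m: Δρ/Δz = 0.449/20 = 0.022 kg m⁻⁴
  129–135 m: Δρ/Δz = 0.252/6 = 0.042 kg m⁻⁴
  135–169 m: Δρ/Δz = 0.751/34 = 0.022 kg m⁻⁴
  169–175 m: Δρ/Δz = 0.155/6 = 0.026 kg m⁻⁴
The largest gradient is in the 129–135 m interval — the pycnocline.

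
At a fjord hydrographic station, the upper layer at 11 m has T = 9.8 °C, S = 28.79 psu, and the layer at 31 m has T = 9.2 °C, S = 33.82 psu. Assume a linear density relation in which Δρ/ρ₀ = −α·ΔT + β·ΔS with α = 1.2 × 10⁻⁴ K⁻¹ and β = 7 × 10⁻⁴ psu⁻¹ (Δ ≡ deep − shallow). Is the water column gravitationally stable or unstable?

ΔT = 9.2 − 9.8 = -0.6 K and ΔS = 33.82 − 28.79 = +5.03 psu (deep − shallow).
−αΔT = 7.20 × 10⁻⁵; βΔS = 3.521 × 10⁻³; sum Δρ/ρ₀ = 3.593 × 10⁻³.
Δρ/ρ₀ > 0, so Δρ > 0: deeper water is denser → statically stable.

stable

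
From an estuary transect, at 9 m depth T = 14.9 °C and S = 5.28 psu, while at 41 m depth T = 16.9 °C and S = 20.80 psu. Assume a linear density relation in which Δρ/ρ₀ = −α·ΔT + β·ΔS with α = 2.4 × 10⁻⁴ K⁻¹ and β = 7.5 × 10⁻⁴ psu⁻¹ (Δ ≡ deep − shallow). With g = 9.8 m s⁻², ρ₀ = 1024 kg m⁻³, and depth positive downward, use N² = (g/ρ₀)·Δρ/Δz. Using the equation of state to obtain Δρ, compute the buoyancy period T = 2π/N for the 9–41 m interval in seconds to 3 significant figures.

ΔT = +2.0 K, ΔS = +15.52 psu (deep − shallow).
Δρ/ρ₀ = −αΔT + βΔS = -4.80 × 10⁻⁴ + 0.01164 = 0.01116, so Δρ ≈ 11.43 kg m⁻³.
N² = (g/ρ₀)·Δρ/Δz = g·(Δρ/ρ₀)/Δz = 9.8 × 0.01116 / 32 = 3.4178 × 10⁻³ s⁻².
N = √(3.4178 × 10⁻³) = 0.058462 rad s⁻¹ → T = 2π/N = 107.47 s ≈ 107 s.

107 s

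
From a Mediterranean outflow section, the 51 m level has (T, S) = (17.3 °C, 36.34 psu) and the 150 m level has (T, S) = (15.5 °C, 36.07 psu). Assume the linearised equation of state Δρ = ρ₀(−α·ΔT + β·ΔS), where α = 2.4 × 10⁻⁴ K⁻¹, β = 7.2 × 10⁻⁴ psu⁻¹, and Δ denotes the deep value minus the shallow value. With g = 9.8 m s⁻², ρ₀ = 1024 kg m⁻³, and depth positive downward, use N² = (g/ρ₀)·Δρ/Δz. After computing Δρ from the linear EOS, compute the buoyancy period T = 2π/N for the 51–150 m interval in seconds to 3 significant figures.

1.30 × 10³ s

ΔT = -1.8 K, ΔS = -0.27 psu (deep − shallow).
Δρ/ρ₀ = −αΔT + βΔS = 4.32 × 10⁻⁴ − 1.944 × 10⁻⁴ = 2.376 × 10⁻⁴, so Δρ ≈ 0.2433 kg m⁻³.
N² = (g/ρ₀)·Δρ/Δz = g·(Δρ/ρ₀)/Δz = 9.8 × 2.376 × 10⁻⁴ / 99 = 2.3520 × 10⁻⁵ s⁻².
N = √(2.3520 × 10⁻⁵) = 4.8497 × 10⁻³ rad s⁻¹ → T = 2π/N = 1.2956 × 10³ s ≈ 1.30 × 10³ s.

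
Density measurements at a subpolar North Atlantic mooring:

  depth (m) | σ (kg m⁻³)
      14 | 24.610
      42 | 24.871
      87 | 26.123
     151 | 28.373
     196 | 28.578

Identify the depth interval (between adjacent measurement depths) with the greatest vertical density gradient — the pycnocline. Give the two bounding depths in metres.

Compute the density gradient over each adjacent pair:
  14–42 m: Δρ/Δz = 0.261/28 = 9.3 × 10⁻³ kg m⁻⁴
  42–87 m: Δρ/Δz = 1.252/45 = 0.028 kg m⁻⁴
  87–151 m: Δρ/Δz = 2.250/64 = 0.035 kg m⁻⁴
  151–196 m: Δρ/Δz = 0.205/45 = 4.6 × 10⁻³ kg m⁻⁴
The largest gradient is in the 87–151 m interval — the pycnocline.

87–151 m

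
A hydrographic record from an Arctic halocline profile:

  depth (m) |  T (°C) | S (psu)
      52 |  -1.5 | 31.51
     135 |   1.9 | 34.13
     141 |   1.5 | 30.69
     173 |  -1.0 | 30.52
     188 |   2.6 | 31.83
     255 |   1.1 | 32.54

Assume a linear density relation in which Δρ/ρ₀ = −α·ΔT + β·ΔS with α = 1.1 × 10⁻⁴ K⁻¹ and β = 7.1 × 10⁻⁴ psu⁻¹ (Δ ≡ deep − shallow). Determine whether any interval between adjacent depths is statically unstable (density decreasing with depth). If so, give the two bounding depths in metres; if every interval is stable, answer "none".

135–141 m

Evaluate Δρ/ρ₀ = −αΔT + βΔS across each adjacent pair:
  52–135 m: −αΔT+βΔS = −(1.1 × 10⁻⁴)(+3.4)+(7.1 × 10⁻⁴)(+2.62) = 1.5 × 10⁻³ → stable
  135–141 m: −αΔT+βΔS = −(1.1 × 10⁻⁴)(-0.4)+(7.1 × 10⁻⁴)(-3.44) = -2.4 × 10⁻³ → UNSTABLE
  141–173 m: −αΔT+βΔS = −(1.1 × 10⁻⁴)(-2.5)+(7.1 × 10⁻⁴)(-0.17) = 1.5 × 10⁻⁴ → stable
  173–188 m: −αΔT+βΔS = −(1.1 × 10⁻⁴)(+3.6)+(7.1 × 10⁻⁴)(+1.31) = 5.3 × 10⁻⁴ → stable
  188–255 m: −αΔT+βΔS = −(1.1 × 10⁻⁴)(-1.5)+(7.1 × 10⁻⁴)(+0.71) = 6.7 × 10⁻⁴ → stable
The 135–141 m interval has Δρ < 0: lighter water underlies denser water.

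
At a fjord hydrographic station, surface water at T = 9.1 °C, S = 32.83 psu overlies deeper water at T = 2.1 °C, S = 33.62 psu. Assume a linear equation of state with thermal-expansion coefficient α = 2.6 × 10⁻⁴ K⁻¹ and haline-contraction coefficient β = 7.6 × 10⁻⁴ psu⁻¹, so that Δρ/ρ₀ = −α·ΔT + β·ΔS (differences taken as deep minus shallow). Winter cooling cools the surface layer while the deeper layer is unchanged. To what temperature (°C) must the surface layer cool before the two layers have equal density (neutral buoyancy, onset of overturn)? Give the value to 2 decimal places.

Neutral buoyancy requires Δρ = 0, i.e. −α(T_deep − T_surf′) + β(S_deep − S_surf) = 0.
T_surf′ = T_deep − (β/α)·ΔS = 2.1 − (7.6 × 10⁻⁴/2.6 × 10⁻⁴)·(+0.79) = -0.2092 °C.
Cooling required: 9.1 − (-0.2092) = 9.3092 °C.

-0.21 °C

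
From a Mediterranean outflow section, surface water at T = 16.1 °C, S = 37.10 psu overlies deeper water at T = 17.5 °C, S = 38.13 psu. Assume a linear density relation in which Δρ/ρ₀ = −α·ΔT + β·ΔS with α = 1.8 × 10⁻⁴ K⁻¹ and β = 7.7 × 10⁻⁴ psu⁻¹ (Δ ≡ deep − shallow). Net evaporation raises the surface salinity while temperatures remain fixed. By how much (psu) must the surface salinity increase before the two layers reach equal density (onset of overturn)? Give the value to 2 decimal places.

0.70 psu

Neutral buoyancy requires −α(T_deep − T_surf) + β(S_deep − S_surf′) = 0.
S_surf′ = S_deep − (α/β)·ΔT = 38.13 − (1.8 × 10⁻⁴/7.7 × 10⁻⁴)·(+1.4) = 37.8027 psu.
Increase required: 37.8027 − 37.10 = 0.7027 psu.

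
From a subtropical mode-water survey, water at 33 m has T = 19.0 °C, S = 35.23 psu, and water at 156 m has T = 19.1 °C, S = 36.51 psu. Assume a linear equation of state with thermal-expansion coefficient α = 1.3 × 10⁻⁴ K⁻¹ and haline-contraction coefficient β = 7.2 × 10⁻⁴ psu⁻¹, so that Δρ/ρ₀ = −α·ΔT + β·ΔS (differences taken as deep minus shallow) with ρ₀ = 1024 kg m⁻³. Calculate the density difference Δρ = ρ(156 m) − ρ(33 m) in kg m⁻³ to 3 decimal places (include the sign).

+0.930 kg m⁻³

ΔT = +0.1 K, ΔS = +1.28 psu (deep − shallow).
Δρ/ρ₀ = −(1.3 × 10⁻⁴)(+0.1) + (7.2 × 10⁻⁴)(+1.28) = 9.086 × 10⁻⁴.
Δρ = 1024 × (9.086 × 10⁻⁴) = +0.930 kg m⁻³.
Positive Δρ: denser below, stable.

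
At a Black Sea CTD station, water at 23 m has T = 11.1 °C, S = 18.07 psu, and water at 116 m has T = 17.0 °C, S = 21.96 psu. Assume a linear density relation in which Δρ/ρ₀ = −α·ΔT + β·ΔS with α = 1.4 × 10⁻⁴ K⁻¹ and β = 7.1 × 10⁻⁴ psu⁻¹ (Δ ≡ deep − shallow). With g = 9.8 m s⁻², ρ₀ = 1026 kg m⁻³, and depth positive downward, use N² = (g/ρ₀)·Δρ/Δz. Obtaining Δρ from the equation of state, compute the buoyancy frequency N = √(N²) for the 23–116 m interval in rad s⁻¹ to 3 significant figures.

0.0143 rad s⁻¹

ΔT = +5.9 K, ΔS = +3.89 psu (deep − shallow).
Δρ/ρ₀ = −αΔT + βΔS = -8.26 × 10⁻⁴ + 2.7619 × 10⁻³ = 1.9359 × 10⁻³, so Δρ ≈ 1.986 kg m⁻³.
N² = (g/ρ₀)·Δρ/Δz = g·(Δρ/ρ₀)/Δz = 9.8 × 1.9359 × 10⁻³ / 93 = 2.0400 × 10⁻⁴ s⁻².
N = √(2.0400 × 10⁻⁴) = 0.014283 rad s⁻¹ ≈ 0.0143 rad s⁻¹.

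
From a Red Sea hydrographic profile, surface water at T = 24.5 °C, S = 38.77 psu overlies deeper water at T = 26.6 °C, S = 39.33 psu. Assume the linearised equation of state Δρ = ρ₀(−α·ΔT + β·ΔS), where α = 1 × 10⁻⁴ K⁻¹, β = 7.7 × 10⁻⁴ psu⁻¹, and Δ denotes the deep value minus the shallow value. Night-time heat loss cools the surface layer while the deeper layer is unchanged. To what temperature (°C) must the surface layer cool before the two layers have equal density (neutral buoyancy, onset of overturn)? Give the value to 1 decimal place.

Neutral buoyancy requires Δρ = 0, i.e. −α(T_deep − T_surf′) + β(S_deep − S_surf) = 0.
T_surf′ = T_deep − (β/α)·ΔS = 26.6 − (7.7 × 10⁻⁴/1 × 10⁻⁴)·(+0.56) = 22.288 °C.
Cooling required: 24.5 − (22.288) = 2.212 °C.

22.3 °C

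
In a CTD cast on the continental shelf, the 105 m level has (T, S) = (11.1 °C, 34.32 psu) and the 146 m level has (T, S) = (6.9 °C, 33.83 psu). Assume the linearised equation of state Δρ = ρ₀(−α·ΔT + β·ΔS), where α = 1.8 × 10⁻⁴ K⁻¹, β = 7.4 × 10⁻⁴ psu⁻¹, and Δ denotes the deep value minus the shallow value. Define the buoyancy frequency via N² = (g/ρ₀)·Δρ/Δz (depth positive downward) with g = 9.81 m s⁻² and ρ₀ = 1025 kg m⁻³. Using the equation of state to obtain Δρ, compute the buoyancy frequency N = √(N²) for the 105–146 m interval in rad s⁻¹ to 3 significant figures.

9.70 × 10⁻³ rad s⁻¹

ΔT = -4.2 K, ΔS = -0.49 psu (deep − shallow).
Δρ/ρ₀ = −αΔT + βΔS = 7.56 × 10⁻⁴ − 3.626 × 10⁻⁴ = 3.934 × 10⁻⁴, so Δρ ≈ 0.4032 kg m⁻³.
N² = (g/ρ₀)·Δρ/Δz = g·(Δρ/ρ₀)/Δz = 9.81 × 3.934 × 10⁻⁴ / 41 = 9.4128 × 10⁻⁵ s⁻².
N = √(9.4128 × 10⁻⁵) = 9.7020 × 10⁻³ rad s⁻¹ ≈ 9.70 × 10⁻³ rad s⁻¹.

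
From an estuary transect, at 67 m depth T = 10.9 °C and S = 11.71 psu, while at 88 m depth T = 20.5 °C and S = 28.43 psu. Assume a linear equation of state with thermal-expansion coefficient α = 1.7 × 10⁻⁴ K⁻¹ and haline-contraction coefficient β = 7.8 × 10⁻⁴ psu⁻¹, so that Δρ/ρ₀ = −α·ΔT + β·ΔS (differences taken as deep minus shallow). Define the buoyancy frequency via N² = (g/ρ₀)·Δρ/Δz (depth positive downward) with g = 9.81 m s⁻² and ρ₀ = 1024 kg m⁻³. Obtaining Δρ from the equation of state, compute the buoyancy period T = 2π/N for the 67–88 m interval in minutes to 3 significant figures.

ΔT = +9.6 K, ΔS = +16.72 psu (deep − shallow).
Δρ/ρ₀ = −αΔT + βΔS = -1.632 × 10⁻³ + 0.0130416 = 0.0114096, so Δρ ≈ 11.68 kg m⁻³.
N² = (g/ρ₀)·Δρ/Δz = g·(Δρ/ρ₀)/Δz = 9.81 × 0.0114096 / 21 = 5.3299 × 10⁻³ s⁻².
N = √(5.3299 × 10⁻³) = 0.073006 rad s⁻¹ → T = 2π/N = 86.064 s = 1.4344 min ≈ 1.43 min.

1.43 min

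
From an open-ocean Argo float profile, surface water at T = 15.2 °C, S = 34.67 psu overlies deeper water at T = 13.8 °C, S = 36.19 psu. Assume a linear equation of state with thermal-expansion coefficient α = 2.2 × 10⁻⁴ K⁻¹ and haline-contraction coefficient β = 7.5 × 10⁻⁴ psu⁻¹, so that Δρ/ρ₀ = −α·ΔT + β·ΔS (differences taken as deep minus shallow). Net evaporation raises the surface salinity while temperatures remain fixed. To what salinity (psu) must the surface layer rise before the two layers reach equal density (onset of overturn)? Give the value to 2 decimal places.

36.60 psu

Neutral buoyancy requires −α(T_deep − T_surf) + β(S_deep − S_surf′) = 0.
S_surf′ = S_deep − (α/β)·ΔT = 36.19 − (2.2 × 10⁻⁴/7.5 × 10⁻⁴)·(-1.4) = 36.6007 psu.
Increase required: 36.6007 − 34.67 = 1.9307 psu.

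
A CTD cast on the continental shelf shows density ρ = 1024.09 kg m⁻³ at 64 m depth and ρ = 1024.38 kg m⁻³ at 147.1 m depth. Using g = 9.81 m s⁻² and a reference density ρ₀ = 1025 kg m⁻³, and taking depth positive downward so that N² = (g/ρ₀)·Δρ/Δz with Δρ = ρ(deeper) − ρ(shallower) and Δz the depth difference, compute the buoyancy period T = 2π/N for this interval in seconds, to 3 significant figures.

Δρ = 1024.38 − 1024.09 = 0.29 kg m⁻³ over Δz = 147.1 − 64 = 83.1 m.
N² = (9.81/1025) × (0.29/83.1) = 3.3400 × 10⁻⁵ s⁻².
N = √(3.3400 × 10⁻⁵) = 5.7793 × 10⁻³ rad s⁻¹, so T = 2π/N = 1.0872 × 10³ s ≈ 1.09 × 10³ s.

1.09 × 10³ s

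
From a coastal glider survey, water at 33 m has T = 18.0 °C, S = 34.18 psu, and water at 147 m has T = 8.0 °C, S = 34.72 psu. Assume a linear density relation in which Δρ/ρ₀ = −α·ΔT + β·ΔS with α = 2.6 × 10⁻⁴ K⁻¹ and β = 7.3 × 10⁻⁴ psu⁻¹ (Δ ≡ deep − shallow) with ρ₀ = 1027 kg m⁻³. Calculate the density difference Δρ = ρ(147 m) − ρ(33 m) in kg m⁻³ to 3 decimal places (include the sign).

ΔT = -10.0 K, ΔS = +0.54 psu (deep − shallow).
Δρ/ρ₀ = −(2.6 × 10⁻⁴)(-10.0) + (7.3 × 10⁻⁴)(+0.54) = 2.9942 × 10⁻³.
Δρ = 1027 × (2.9942 × 10⁻³) = +3.075 kg m⁻³.
Positive Δρ: denser below, stable.

+3.075 kg m⁻³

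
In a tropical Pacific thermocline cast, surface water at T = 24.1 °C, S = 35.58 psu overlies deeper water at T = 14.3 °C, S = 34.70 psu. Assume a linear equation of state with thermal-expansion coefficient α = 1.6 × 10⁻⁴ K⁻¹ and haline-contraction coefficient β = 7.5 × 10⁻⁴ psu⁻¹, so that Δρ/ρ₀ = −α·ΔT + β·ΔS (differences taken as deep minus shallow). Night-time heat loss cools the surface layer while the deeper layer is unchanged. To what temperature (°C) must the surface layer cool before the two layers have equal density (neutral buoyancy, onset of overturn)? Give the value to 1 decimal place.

Neutral buoyancy requires Δρ = 0, i.e. −α(T_deep − T_surf′) + β(S_deep − S_surf) = 0.
T_surf′ = T_deep − (β/α)·ΔS = 14.3 − (7.5 × 10⁻⁴/1.6 × 10⁻⁴)·(-0.88) = 18.425 °C.
Cooling required: 24.1 − (18.425) = 5.675 °C.

18.4 °C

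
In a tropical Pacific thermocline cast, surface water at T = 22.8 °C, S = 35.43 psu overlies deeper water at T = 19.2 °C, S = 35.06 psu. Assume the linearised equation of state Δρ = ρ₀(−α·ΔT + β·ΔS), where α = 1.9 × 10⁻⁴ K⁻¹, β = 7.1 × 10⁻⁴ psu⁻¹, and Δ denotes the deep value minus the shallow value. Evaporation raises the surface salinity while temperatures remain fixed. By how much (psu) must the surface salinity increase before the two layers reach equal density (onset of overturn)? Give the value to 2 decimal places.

Neutral buoyancy requires −α(T_deep − T_surf) + β(S_deep − S_surf′) = 0.
S_surf′ = S_deep − (α/β)·ΔT = 35.06 − (1.9 × 10⁻⁴/7.1 × 10⁻⁴)·(-3.6) = 36.0234 psu.
Increase required: 36.0234 − 35.43 = 0.5934 psu.

0.59 psu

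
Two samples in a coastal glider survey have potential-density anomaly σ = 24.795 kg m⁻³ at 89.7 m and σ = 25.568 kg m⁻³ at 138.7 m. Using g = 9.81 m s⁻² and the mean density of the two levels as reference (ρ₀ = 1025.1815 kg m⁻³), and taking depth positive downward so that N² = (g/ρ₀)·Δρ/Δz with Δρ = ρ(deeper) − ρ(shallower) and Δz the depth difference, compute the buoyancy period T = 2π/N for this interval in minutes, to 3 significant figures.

Δρ = 1025.568 − 1024.795 = 0.773 kg m⁻³ over Δz = 138.7 − 89.7 = 49 m.
N² = (9.81/1025.1815) × (0.773/49) = 1.5096 × 10⁻⁴ s⁻².
N = √(1.5096 × 10⁻⁴) = 0.012287 rad s⁻¹, so T = 2π/N = 511.37 s = 8.5228 min ≈ 8.52 min.

8.52 min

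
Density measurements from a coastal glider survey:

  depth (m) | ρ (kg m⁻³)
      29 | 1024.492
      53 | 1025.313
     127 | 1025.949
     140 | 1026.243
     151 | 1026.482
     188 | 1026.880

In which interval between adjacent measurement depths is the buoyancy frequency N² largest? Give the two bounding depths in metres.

Compute the density gradient over each adjacent pair:
  29–53 m: Δρ/Δz = 0.821/24 = 0.034 kg m⁻⁴
  53–127 m: Δρ/Δz = 0.636/74 = 8.6 × 10⁻³ kg m⁻⁴
  127–140 m: Δρ/Δz = 0.294/13 = 0.023 kg m⁻⁴
  140–151 m: Δρ/Δz = 0.239/11 = 0.022 kg m⁻⁴
  151–188 m: Δρ/Δz = 0.398/37 = 0.011 kg m⁻⁴
The largest gradient is in the 29–53 m interval — the pycnocline.

29–53 m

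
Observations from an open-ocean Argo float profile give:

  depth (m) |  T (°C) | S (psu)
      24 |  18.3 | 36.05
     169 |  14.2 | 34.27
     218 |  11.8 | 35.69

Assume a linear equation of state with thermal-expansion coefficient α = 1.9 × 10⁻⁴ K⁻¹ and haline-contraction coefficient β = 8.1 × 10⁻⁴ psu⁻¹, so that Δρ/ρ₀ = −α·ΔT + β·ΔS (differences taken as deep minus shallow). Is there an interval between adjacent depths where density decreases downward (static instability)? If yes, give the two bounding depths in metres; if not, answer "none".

24–169 m

Evaluate Δρ/ρ₀ = −αΔT + βΔS across each adjacent pair:
  24–169 m: −αΔT+βΔS = −(1.9 × 10⁻⁴)(-4.1)+(8.1 × 10⁻⁴)(-1.78) = -6.6 × 10⁻⁴ → UNSTABLE
  169–218 m: −αΔT+βΔS = −(1.9 × 10⁻⁴)(-2.4)+(8.1 × 10⁻⁴)(+1.42) = 1.6 × 10⁻³ → stable
The 24–169 m interval has Δρ < 0: lighter water underlies denser water.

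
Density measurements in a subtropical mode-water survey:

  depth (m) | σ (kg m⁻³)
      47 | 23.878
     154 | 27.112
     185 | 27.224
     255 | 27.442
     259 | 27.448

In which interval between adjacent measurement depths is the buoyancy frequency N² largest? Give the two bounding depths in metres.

47–154 m

Compute the density gradient over each adjacent pair:
  47–154 m: Δρ/Δz = 3.234/107 = 0.030 kg m⁻⁴
  154–185 m: Δρ/Δz = 0.112/31 = 3.6 × 10⁻³ kg m⁻⁴
  185–255 m: Δρ/Δz = 0.218/70 = 3.1 × 10⁻³ kg m⁻⁴
  255–259 m: Δρ/Δz = 0.006/4 = 1.5 × 10⁻³ kg m⁻⁴
The largest gradient is in the 47–154 m interval — the pycnocline.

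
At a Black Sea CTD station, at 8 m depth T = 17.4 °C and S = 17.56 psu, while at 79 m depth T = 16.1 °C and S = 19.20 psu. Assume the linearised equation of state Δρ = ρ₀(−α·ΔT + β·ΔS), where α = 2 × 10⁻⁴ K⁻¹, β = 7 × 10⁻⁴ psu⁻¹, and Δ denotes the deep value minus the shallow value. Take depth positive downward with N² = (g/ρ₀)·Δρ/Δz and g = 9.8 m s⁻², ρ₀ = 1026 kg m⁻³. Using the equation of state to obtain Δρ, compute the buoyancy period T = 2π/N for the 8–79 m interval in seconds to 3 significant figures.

ΔT = -1.3 K, ΔS = +1.64 psu (deep − shallow).
Δρ/ρ₀ = −αΔT + βΔS = 2.60 × 10⁻⁴ + 1.148 × 10⁻³ = 1.408 × 10⁻³, so Δρ ≈ 1.445 kg m⁻³.
N² = (g/ρ₀)·Δρ/Δz = g·(Δρ/ρ₀)/Δz = 9.8 × 1.408 × 10⁻³ / 71 = 1.9434 × 10⁻⁴ s⁻².
N = √(1.9434 × 10⁻⁴) = 0.013941 rad s⁻¹ → T = 2π/N = 450.70 s ≈ 451 s.

451 s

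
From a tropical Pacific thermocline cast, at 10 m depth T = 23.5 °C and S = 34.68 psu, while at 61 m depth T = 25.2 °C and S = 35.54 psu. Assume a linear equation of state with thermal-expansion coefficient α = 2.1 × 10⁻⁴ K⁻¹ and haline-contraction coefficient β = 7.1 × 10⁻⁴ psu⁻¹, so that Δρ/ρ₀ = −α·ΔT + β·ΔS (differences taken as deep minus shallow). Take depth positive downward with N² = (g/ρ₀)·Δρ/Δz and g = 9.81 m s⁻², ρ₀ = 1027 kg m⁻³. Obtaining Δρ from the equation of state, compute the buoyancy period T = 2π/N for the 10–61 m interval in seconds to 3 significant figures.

900 s

ΔT = +1.7 K, ΔS = +0.86 psu (deep − shallow).
Δρ/ρ₀ = −αΔT + βΔS = -3.57 × 10⁻⁴ + 6.106 × 10⁻⁴ = 2.536 × 10⁻⁴, so Δρ ≈ 0.2604 kg m⁻³.
N² = (g/ρ₀)·Δρ/Δz = g·(Δρ/ρ₀)/Δz = 9.81 × 2.536 × 10⁻⁴ / 51 = 4.8781 × 10⁻⁵ s⁻².
N = √(4.8781 × 10⁻⁵) = 6.9843 × 10⁻³ rad s⁻¹ → T = 2π/N = 899.62 s ≈ 900 s.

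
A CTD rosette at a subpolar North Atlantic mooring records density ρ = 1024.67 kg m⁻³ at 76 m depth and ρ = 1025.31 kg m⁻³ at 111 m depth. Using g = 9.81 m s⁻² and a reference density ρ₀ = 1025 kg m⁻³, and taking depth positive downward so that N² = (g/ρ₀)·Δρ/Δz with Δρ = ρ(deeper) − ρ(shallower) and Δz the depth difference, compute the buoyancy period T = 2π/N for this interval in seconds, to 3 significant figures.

Δρ = 1025.31 − 1024.67 = 0.64 kg m⁻³ over Δz = 111 − 76 = 35 m.
N² = (9.81/1025) × (0.64/35) = 1.7501 × 10⁻⁴ s⁻².
N = √(1.7501 × 10⁻⁴) = 0.013229 rad s⁻¹, so T = 2π/N = 474.96 s ≈ 475 s.

475 s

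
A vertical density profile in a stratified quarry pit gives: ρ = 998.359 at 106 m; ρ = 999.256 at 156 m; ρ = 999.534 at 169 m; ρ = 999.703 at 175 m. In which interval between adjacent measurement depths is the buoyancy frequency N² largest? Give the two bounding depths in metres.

169–175 m

Compute the density gradient over each adjacent pair:
  106–156 m: Δρ/Δz = 0.897/50 = 0.018 kg m⁻⁴
  156–169 m: Δρ/Δz = 0.278/13 = 0.021 kg m⁻⁴
  169–175 m: Δρ/Δz = 0.169/6 = 0.028 kg m⁻⁴
The largest gradient is in the 169–175 m interval — the pycnocline.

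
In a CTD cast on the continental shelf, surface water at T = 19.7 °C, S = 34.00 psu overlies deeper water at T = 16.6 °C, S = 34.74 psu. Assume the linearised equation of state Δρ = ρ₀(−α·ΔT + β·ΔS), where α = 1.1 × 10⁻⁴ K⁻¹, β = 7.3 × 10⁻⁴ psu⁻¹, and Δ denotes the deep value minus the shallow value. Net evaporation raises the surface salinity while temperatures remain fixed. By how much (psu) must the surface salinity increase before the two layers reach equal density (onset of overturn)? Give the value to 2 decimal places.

Neutral buoyancy requires −α(T_deep − T_surf) + β(S_deep − S_surf′) = 0.
S_surf′ = S_deep − (α/β)·ΔT = 34.74 − (1.1 × 10⁻⁴/7.3 × 10⁻⁴)·(-3.1) = 35.2071 psu.
Increase required: 35.2071 − 34.00 = 1.2071 psu.

1.21 psu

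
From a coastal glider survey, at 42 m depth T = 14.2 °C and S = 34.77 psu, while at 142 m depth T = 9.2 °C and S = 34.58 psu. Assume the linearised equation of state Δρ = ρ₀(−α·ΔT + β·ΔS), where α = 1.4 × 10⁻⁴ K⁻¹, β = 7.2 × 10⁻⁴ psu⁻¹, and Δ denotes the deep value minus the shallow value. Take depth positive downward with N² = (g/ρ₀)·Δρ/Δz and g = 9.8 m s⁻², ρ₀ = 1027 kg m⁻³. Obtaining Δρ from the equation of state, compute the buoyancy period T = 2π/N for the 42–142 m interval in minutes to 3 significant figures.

ΔT = -5.0 K, ΔS = -0.19 psu (deep − shallow).
Δρ/ρ₀ = −αΔT + βΔS = 7.00 × 10⁻⁴ − 1.368 × 10⁻⁴ = 5.632 × 10⁻⁴, so Δρ ≈ 0.5784 kg m⁻³.
N² = (g/ρ₀)·Δρ/Δz = g·(Δρ/ρ₀)/Δz = 9.8 × 5.632 × 10⁻⁴ / 100 = 5.5194 × 10⁻⁵ s⁻².
N = √(5.5194 × 10⁻⁵) = 7.4293 × 10⁻³ rad s⁻¹ → T = 2π/N = 845.73 s = 14.095 min ≈ 14.1 min.

14.1 min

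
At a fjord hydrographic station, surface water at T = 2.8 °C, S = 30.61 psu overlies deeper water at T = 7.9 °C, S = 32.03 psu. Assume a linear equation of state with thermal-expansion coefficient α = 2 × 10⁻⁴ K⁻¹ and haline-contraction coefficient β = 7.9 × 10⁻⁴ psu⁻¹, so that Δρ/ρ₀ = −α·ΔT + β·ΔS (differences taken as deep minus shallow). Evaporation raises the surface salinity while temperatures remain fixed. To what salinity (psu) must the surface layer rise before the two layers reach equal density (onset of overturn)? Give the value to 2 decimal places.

Neutral buoyancy requires −α(T_deep − T_surf) + β(S_deep − S_surf′) = 0.
S_surf′ = S_deep − (α/β)·ΔT = 32.03 − (2 × 10⁻⁴/7.9 × 10⁻⁴)·(+5.1) = 30.7389 psu.
Increase required: 30.7389 − 30.61 = 0.1289 psu.

30.74 psu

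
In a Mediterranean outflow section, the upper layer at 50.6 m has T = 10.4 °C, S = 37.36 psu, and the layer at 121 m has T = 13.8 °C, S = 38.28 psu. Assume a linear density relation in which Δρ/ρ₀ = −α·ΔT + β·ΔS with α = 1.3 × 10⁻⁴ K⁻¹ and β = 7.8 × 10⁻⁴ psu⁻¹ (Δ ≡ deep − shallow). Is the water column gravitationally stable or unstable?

ΔT = 13.8 − 10.4 = +3.4 K and ΔS = 38.28 − 37.36 = +0.92 psu (deep − shallow).
−αΔT = -4.42 × 10⁻⁴; βΔS = 7.176 × 10⁻⁴; sum Δρ/ρ₀ = 2.756 × 10⁻⁴.
Δρ/ρ₀ > 0, so Δρ > 0: deeper water is denser → statically stable.

stable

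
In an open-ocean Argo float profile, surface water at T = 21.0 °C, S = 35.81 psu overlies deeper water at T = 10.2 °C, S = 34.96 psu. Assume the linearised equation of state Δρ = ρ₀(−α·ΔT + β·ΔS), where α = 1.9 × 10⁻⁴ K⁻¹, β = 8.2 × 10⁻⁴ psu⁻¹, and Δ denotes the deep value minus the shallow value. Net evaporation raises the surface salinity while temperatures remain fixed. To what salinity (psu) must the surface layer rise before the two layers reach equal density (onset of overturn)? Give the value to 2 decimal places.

37.46 psu

Neutral buoyancy requires −α(T_deep − T_surf) + β(S_deep − S_surf′) = 0.
S_surf′ = S_deep − (α/β)·ΔT = 34.96 − (1.9 × 10⁻⁴/8.2 × 10⁻⁴)·(-10.8) = 37.4624 psu.
Increase required: 37.4624 − 35.81 = 1.6524 psu.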